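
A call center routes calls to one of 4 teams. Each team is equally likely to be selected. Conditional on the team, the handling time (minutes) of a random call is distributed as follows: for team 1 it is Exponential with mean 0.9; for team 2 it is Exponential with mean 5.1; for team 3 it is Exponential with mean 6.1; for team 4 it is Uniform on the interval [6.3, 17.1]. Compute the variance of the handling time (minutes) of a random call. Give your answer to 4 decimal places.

Per component, 1: μ=0.9, E[X²]=1.62; 2: μ=5.1, E[X²]=52.02; 3: μ=6.1, E[X²]=74.42; 4: μ=11.7, E[X²]=146.61.
E[X] = 0.25·0.9 + 0.25·5.1 + 0.25·6.1 + 0.25·11.7 = 5.95.
E[X²] = 0.25·1.62 + 0.25·52.02 + 0.25·74.42 + 0.25·146.61 = 68.6675.
Var(X) = E[X²] − (E[X])² = 68.6675 − 35.4025 = 33.265.

33.2650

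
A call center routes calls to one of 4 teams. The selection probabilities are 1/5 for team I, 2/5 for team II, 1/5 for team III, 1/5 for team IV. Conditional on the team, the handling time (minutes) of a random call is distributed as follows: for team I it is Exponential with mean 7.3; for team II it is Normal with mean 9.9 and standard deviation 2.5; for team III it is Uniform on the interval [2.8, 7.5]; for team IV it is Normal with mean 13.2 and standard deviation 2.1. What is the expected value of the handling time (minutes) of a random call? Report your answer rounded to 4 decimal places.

9.0900

Component means — I: 7.3; II: 9.9; III: 5.15; IV: 13.2.
E[X] = 0.2·7.3 + 0.4·9.9 + 0.2·5.15 + 0.2·13.2 = 9.09.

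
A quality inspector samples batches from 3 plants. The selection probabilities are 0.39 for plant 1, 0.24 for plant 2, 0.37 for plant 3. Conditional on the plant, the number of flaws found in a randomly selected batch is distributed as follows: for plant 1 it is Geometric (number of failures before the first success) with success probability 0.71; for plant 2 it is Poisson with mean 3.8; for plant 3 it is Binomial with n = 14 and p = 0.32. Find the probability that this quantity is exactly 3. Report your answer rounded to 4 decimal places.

Conditional on each plant, P(X = 3): 1: 0.0173162; 2: 0.204588; 3: 0.171455.
By total probability, P(X = 3) = 0.39·0.0173162 + 0.24·0.204588 + 0.37·0.171455 = 0.119293.

0.1193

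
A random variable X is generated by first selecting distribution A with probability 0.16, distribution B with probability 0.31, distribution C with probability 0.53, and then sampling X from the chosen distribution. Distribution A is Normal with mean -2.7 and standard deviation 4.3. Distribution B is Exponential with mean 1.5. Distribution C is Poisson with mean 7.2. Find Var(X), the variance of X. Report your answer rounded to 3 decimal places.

21.996

Per component, A: μ=-2.7, E[X²]=25.78; B: μ=1.5, E[X²]=4.5; C: μ=7.2, E[X²]=59.04.
E[X] = 0.16·-2.7 + 0.31·1.5 + 0.53·7.2 = 3.849.
E[X²] = 0.16·25.78 + 0.31·4.5 + 0.53·59.04 = 36.811.
Var(X) = E[X²] − (E[X])² = 36.811 − 14.8148 = 21.9962.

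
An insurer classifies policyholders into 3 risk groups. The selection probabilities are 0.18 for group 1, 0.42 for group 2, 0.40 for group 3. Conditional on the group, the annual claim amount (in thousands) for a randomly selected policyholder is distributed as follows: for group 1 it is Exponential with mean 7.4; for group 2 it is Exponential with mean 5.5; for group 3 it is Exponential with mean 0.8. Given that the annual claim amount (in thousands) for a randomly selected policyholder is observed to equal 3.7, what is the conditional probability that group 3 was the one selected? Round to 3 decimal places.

0.084

Likelihoods f(3.7 | ·): 1: 0.0819636; 2: 0.0927845; 3: 0.0122546.
Posterior ∝ prior × likelihood. Numerator for 3: 0.4·0.0122546 = 0.00490183.
Normalizing constant: 0.18·0.0819636 + 0.42·0.0927845 + 0.4·0.0122546 = 0.0586248.
P(3 | observation) = 0.00490183 / 0.0586248 = 0.0836136.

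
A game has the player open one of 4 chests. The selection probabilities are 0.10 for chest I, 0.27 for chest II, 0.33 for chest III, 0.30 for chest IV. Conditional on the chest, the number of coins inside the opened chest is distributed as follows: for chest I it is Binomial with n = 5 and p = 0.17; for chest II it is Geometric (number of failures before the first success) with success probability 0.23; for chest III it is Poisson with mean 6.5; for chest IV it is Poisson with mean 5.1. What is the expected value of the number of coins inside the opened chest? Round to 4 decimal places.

4.6639

Component means — I: 0.85; II: 3.34783; III: 6.5; IV: 5.1.
E[X] = 0.1·0.85 + 0.27·3.34783 + 0.33·6.5 + 0.3·5.1 = 4.66391.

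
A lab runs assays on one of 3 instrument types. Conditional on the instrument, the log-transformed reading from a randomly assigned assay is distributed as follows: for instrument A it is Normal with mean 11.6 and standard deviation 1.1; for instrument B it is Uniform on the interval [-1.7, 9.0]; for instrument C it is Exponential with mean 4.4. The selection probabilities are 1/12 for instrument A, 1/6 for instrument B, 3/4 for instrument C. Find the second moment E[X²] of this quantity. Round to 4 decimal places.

44.1647

For each component E[X²] = Var + (mean)², giving A: 135.77; B: 22.8633; C: 38.72.
Overall E[X²] = 0.0833333·135.77 + 0.166667·22.8633 + 0.75·38.72 = 44.1647.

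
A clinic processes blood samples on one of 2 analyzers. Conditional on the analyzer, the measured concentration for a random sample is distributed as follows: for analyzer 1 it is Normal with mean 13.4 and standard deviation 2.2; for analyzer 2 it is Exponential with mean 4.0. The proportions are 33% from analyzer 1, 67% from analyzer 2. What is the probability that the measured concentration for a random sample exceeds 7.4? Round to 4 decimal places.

0.4343

Conditional on each analyzer, P(X > 7.4): 1: 0.996807; 2: 0.157237.
By total probability, P(X > 7.4) = 0.33·0.996807 + 0.67·0.157237 = 0.434295.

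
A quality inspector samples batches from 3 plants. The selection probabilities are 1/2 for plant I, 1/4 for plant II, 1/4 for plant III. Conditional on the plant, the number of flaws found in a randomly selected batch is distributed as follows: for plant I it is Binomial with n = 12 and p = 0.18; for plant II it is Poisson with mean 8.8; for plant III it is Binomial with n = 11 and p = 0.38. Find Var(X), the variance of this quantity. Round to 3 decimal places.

11.089

Per component, I: μ=2.16, E[X²]=6.4368; II: μ=8.8, E[X²]=86.24; III: μ=4.18, E[X²]=20.064.
E[X] = 0.5·2.16 + 0.25·8.8 + 0.25·4.18 = 4.325.
E[X²] = 0.5·6.4368 + 0.25·86.24 + 0.25·20.064 = 29.7944.
Var(X) = E[X²] − (E[X])² = 29.7944 − 18.7056 = 11.0888.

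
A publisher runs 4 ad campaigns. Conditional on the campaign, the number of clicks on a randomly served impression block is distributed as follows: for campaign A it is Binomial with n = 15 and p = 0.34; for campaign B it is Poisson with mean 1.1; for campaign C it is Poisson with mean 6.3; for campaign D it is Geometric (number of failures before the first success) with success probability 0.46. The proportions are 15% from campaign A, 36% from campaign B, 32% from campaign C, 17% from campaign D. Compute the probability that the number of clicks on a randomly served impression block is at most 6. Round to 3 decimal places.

Conditional on each campaign, P(X ≤ 6): A: 0.780571; B: 0.999851; C: 0.558233; D: 0.986611.
By total probability, P(X ≤ 6) = 0.15·0.780571 + 0.36·0.999851 + 0.32·0.558233 + 0.17·0.986611 = 0.823391.

0.823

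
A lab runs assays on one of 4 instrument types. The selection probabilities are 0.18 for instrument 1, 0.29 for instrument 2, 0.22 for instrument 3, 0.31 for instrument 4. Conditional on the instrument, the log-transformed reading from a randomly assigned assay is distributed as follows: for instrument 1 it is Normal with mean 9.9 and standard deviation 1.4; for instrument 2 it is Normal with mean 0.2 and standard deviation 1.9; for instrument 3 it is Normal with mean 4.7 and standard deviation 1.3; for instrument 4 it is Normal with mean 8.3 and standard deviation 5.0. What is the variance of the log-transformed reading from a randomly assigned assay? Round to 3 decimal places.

23.721

Per component, 1: μ=9.9, E[X²]=99.97; 2: μ=0.2, E[X²]=3.65; 3: μ=4.7, E[X²]=23.78; 4: μ=8.3, E[X²]=93.89.
E[X] = 0.18·9.9 + 0.29·0.2 + 0.22·4.7 + 0.31·8.3 = 5.447.
E[X²] = 0.18·99.97 + 0.29·3.65 + 0.22·23.78 + 0.31·93.89 = 53.3906.
Var(X) = E[X²] − (E[X])² = 53.3906 − 29.6698 = 23.7208.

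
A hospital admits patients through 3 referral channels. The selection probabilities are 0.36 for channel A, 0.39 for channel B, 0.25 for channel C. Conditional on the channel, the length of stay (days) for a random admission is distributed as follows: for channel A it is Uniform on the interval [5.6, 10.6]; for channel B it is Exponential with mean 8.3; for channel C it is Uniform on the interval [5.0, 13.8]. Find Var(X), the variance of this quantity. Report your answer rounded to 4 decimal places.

Per component, A: μ=8.1, E[X²]=67.6933; B: μ=8.3, E[X²]=137.78; C: μ=9.4, E[X²]=94.8133.
E[X] = 0.36·8.1 + 0.39·8.3 + 0.25·9.4 = 8.503.
E[X²] = 0.36·67.6933 + 0.39·137.78 + 0.25·94.8133 = 101.807.
Var(X) = E[X²] − (E[X])² = 101.807 − 72.301 = 29.5061.

29.5061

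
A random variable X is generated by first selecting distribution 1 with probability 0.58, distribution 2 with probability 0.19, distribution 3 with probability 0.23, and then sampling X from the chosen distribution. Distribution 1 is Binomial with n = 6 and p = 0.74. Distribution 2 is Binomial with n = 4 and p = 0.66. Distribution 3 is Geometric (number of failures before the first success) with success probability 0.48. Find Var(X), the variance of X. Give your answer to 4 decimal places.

Per component, 1: μ=4.44, E[X²]=20.868; 2: μ=2.64, E[X²]=7.8672; 3: μ=1.08333, E[X²]=3.43056.
E[X] = 0.58·4.44 + 0.19·2.64 + 0.23·1.08333 = 3.32597.
E[X²] = 0.58·20.868 + 0.19·7.8672 + 0.23·3.43056 = 14.3872.
Var(X) = E[X²] − (E[X])² = 14.3872 − 11.0621 = 3.32518.

3.3252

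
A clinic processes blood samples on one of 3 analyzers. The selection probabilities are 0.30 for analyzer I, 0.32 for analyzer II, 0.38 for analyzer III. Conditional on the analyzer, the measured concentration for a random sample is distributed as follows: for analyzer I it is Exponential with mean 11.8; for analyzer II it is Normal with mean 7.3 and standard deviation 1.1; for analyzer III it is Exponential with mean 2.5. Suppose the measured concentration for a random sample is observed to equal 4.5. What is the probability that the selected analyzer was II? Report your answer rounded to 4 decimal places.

Likelihoods f(4.5 | ·): I: 0.0578758; II: 0.0142085; III: 0.0661196.
Posterior ∝ prior × likelihood. Numerator for II: 0.32·0.0142085 = 0.00454671.
Normalizing constant: 0.3·0.0578758 + 0.32·0.0142085 + 0.38·0.0661196 = 0.0470349.
P(II | observation) = 0.00454671 / 0.0470349 = 0.0966667.

0.0967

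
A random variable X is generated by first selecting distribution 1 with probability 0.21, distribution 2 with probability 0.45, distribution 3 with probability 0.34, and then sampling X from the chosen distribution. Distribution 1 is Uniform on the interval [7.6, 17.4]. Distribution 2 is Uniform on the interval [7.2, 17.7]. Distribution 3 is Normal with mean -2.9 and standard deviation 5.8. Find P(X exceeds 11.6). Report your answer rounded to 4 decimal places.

0.3878

Conditional on each component, P(X > 11.6): 1: 0.591837; 2: 0.580952; 3: 0.00620967.
By total probability, P(X > 11.6) = 0.21·0.591837 + 0.45·0.580952 + 0.34·0.00620967 = 0.387826.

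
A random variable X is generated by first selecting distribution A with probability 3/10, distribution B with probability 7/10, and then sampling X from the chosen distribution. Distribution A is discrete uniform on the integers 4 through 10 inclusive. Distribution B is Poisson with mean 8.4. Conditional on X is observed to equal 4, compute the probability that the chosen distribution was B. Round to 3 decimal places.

0.432

Likelihoods P(X=4 | ·): A: 0.142857; B: 0.0466479.
Posterior ∝ prior × likelihood. Numerator for B: 0.7·0.0466479 = 0.0326535.
Normalizing constant: 0.3·0.142857 + 0.7·0.0466479 = 0.0755107.
P(B | observation) = 0.0326535 / 0.0755107 = 0.432436.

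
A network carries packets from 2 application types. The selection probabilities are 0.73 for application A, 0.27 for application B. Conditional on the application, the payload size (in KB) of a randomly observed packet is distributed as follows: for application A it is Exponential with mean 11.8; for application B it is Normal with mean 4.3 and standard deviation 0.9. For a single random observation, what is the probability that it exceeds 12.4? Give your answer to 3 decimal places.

0.255

Conditional on each application, P(X > 12.4): A: 0.349641; B: 0.
By total probability, P(X > 12.4) = 0.73·0.349641 + 0.27·0 = 0.255238.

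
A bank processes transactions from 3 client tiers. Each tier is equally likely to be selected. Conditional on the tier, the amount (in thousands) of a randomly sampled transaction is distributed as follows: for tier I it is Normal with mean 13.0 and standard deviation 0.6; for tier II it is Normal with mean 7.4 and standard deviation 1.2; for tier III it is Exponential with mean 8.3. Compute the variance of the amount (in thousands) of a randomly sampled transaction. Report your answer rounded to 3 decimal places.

29.592

Per component, I: μ=13, E[X²]=169.36; II: μ=7.4, E[X²]=56.2; III: μ=8.3, E[X²]=137.78.
E[X] = 0.333333·13 + 0.333333·7.4 + 0.333333·8.3 = 9.56667.
E[X²] = 0.333333·169.36 + 0.333333·56.2 + 0.333333·137.78 = 121.113.
Var(X) = E[X²] − (E[X])² = 121.113 − 91.5211 = 29.5922.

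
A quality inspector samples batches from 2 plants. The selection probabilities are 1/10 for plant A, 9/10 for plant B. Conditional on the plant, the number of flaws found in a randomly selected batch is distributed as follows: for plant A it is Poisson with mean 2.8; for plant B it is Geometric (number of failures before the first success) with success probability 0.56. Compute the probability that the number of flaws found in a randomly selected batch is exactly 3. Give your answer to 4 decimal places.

0.0652

Conditional on each plant, P(X = 3): A: 0.222484; B: 0.047703.
By total probability, P(X = 3) = 0.1·0.222484 + 0.9·0.047703 = 0.0651811.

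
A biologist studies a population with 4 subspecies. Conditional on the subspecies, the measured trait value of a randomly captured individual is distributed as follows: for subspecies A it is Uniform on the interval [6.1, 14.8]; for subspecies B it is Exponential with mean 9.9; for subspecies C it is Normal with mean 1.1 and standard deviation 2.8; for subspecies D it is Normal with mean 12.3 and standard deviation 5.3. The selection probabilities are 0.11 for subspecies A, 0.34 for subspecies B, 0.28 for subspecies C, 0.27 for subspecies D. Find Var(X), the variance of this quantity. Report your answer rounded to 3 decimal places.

Per component, A: μ=10.45, E[X²]=115.51; B: μ=9.9, E[X²]=196.02; C: μ=1.1, E[X²]=9.05; D: μ=12.3, E[X²]=179.38.
E[X] = 0.11·10.45 + 0.34·9.9 + 0.28·1.1 + 0.27·12.3 = 8.1445.
E[X²] = 0.11·115.51 + 0.34·196.02 + 0.28·9.05 + 0.27·179.38 = 130.32.
Var(X) = E[X²] − (E[X])² = 130.32 − 66.3329 = 63.9866.

63.987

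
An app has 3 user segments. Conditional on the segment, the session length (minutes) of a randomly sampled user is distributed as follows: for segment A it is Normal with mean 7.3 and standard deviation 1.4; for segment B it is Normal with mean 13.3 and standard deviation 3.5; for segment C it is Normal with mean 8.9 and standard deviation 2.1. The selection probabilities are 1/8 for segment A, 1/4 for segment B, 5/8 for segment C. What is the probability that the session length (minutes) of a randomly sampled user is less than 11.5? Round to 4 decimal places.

0.7583

Conditional on each segment, P(X < 11.5): A: 0.99865; B: 0.303526; C: 0.89216.
By total probability, P(X < 11.5) = 0.125·0.99865 + 0.25·0.303526 + 0.625·0.89216 = 0.758313.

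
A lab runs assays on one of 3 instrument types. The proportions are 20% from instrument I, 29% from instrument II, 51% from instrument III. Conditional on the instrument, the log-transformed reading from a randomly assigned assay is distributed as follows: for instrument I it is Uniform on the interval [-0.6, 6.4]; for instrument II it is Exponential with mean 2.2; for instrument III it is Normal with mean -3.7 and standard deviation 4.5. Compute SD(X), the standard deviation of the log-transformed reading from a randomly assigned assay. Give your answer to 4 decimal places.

Per component, I: μ=2.9, E[X²]=12.4933; II: μ=2.2, E[X²]=9.68; III: μ=-3.7, E[X²]=33.94.
E[X] = 0.2·2.9 + 0.29·2.2 + 0.51·-3.7 = -0.669.
E[X²] = 0.2·12.4933 + 0.29·9.68 + 0.51·33.94 = 22.6153.
Var(X) = E[X²] − (E[X])² = 22.6153 − 0.447561 = 22.1677.
SD(X) = √22.1677 = 4.70826.

4.7083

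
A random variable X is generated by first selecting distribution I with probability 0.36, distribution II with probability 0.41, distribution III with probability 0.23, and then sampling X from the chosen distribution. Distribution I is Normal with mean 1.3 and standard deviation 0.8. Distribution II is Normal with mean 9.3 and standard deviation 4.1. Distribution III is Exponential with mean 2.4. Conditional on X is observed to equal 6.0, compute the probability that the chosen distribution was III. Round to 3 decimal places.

0.214

Likelihoods f(6.0 | ·): I: 1.59532e-08; II: 0.0703804; III: 0.0342021.
Posterior ∝ prior × likelihood. Numerator for III: 0.23·0.0342021 = 0.00786648.
Normalizing constant: 0.36·1.59532e-08 + 0.41·0.0703804 + 0.23·0.0342021 = 0.0367225.
P(III | observation) = 0.00786648 / 0.0367225 = 0.214214.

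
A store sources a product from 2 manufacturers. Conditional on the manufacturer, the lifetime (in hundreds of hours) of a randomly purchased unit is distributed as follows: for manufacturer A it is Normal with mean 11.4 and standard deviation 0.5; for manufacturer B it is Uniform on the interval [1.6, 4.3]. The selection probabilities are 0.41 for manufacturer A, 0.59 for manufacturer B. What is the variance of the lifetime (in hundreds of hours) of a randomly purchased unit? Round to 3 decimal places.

Per component, A: μ=11.4, E[X²]=130.21; B: μ=2.95, E[X²]=9.31.
E[X] = 0.41·11.4 + 0.59·2.95 = 6.4145.
E[X²] = 0.41·130.21 + 0.59·9.31 = 58.879.
Var(X) = E[X²] − (E[X])² = 58.879 − 41.1458 = 17.7332.

17.733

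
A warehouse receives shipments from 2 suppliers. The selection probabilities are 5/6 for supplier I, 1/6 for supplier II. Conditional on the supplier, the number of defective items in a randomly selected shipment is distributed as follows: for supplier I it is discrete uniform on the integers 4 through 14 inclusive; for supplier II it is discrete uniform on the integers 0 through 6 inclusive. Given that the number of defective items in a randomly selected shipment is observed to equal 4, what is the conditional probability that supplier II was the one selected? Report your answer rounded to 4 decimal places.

Likelihoods P(X=4 | ·): I: 0.0909091; II: 0.142857.
Posterior ∝ prior × likelihood. Numerator for II: 0.166667·0.142857 = 0.0238095.
Normalizing constant: 0.833333·0.0909091 + 0.166667·0.142857 = 0.0995671.
P(II | observation) = 0.0238095 / 0.0995671 = 0.23913.

0.2391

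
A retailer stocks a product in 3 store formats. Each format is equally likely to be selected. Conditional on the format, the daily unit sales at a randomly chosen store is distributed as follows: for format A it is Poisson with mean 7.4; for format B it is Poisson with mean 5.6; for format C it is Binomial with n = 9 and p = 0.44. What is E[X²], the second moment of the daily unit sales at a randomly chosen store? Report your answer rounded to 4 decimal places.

39.0064

For each component E[X²] = Var + (mean)², giving A: 62.16; B: 36.96; C: 17.8992.
Overall E[X²] = 0.333333·62.16 + 0.333333·36.96 + 0.333333·17.8992 = 39.0064.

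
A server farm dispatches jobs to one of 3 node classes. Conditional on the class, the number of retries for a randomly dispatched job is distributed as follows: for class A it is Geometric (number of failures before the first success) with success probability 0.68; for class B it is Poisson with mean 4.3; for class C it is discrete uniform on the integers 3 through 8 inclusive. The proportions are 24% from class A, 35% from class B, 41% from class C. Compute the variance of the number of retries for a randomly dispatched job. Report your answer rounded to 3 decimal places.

Per component, A: μ=0.470588, E[X²]=0.913495; B: μ=4.3, E[X²]=22.79; C: μ=5.5, E[X²]=33.1667.
E[X] = 0.24·0.470588 + 0.35·4.3 + 0.41·5.5 = 3.87294.
E[X²] = 0.24·0.913495 + 0.35·22.79 + 0.41·33.1667 = 21.7941.
Var(X) = E[X²] − (E[X])² = 21.7941 − 14.9997 = 6.7944.

6.794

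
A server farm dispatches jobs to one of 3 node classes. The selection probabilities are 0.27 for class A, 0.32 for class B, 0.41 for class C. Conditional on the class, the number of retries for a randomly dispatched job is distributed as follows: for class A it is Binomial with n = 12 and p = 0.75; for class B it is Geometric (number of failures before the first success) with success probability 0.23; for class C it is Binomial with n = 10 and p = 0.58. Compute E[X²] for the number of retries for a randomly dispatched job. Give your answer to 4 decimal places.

45.5130

For each component E[X²] = Var + (mean)², giving A: 83.25; B: 25.7637; C: 36.076.
Overall E[X²] = 0.27·83.25 + 0.32·25.7637 + 0.41·36.076 = 45.513.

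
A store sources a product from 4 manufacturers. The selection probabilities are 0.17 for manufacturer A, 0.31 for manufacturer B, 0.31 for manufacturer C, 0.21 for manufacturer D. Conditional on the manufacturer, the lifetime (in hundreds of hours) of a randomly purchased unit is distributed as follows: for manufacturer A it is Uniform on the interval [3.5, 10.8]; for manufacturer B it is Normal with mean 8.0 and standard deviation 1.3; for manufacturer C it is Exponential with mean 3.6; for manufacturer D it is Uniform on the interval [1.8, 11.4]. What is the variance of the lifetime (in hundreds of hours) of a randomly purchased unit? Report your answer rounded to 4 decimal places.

Per component, A: μ=7.15, E[X²]=55.5633; B: μ=8, E[X²]=65.69; C: μ=3.6, E[X²]=25.92; D: μ=6.6, E[X²]=51.24.
E[X] = 0.17·7.15 + 0.31·8 + 0.31·3.6 + 0.21·6.6 = 6.1975.
E[X²] = 0.17·55.5633 + 0.31·65.69 + 0.31·25.92 + 0.21·51.24 = 48.6053.
Var(X) = E[X²] − (E[X])² = 48.6053 − 38.409 = 10.1963.

10.1963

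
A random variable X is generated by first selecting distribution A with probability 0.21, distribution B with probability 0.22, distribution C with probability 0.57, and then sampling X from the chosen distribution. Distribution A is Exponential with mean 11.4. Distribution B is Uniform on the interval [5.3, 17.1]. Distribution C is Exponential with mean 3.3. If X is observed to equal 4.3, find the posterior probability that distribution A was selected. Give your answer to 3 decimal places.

Likelihoods f(4.3 | ·): A: 0.0601565; B: 0; C: 0.0823355.
Posterior ∝ prior × likelihood. Numerator for A: 0.21·0.0601565 = 0.0126329.
Normalizing constant: 0.21·0.0601565 + 0.22·0 + 0.57·0.0823355 = 0.0595641.
P(A | observation) = 0.0126329 / 0.0595641 = 0.212088.

0.212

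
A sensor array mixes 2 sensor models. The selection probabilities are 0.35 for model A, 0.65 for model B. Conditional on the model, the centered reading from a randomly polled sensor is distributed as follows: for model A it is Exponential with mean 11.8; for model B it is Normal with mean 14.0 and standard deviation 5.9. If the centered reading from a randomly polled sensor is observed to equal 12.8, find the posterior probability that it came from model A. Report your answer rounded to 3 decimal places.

Likelihoods f(12.8 | ·): A: 0.028643; B: 0.0662331.
Posterior ∝ prior × likelihood. Numerator for A: 0.35·0.028643 = 0.0100251.
Normalizing constant: 0.35·0.028643 + 0.65·0.0662331 = 0.0530766.
P(A | observation) = 0.0100251 / 0.0530766 = 0.188879.

0.189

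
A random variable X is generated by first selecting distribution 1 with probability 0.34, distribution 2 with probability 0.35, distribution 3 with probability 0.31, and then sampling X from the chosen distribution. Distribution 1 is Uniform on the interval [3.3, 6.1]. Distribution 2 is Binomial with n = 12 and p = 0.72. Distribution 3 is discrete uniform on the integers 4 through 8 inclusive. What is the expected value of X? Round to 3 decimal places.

Component means — 1: 4.7; 2: 8.64; 3: 6.
E[X] = 0.34·4.7 + 0.35·8.64 + 0.31·6 = 6.482.

6.482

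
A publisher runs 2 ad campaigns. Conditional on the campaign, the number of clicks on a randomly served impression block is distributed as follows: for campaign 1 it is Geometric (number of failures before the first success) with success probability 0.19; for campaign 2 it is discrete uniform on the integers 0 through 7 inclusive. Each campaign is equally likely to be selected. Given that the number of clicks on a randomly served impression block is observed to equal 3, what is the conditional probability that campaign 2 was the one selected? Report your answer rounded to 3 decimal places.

0.553

Likelihoods P(X=3 | ·): 1: 0.100974; 2: 0.125.
Posterior ∝ prior × likelihood. Numerator for 2: 0.5·0.125 = 0.0625.
Normalizing constant: 0.5·0.100974 + 0.5·0.125 = 0.112987.
P(2 | observation) = 0.0625 / 0.112987 = 0.553161.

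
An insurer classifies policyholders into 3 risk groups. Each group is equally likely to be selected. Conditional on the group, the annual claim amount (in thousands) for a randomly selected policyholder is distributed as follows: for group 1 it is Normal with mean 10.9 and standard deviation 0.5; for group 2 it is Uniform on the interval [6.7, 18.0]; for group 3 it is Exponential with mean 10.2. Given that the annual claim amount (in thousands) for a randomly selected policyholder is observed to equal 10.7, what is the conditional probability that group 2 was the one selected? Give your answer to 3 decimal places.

0.103

Likelihoods f(10.7 | ·): 1: 0.73654; 2: 0.0884956; 3: 0.0343413.
Posterior ∝ prior × likelihood. Numerator for 2: 0.333333·0.0884956 = 0.0294985.
Normalizing constant: 0.333333·0.73654 + 0.333333·0.0884956 + 0.333333·0.0343413 = 0.286459.
P(2 | observation) = 0.0294985 / 0.286459 = 0.102976.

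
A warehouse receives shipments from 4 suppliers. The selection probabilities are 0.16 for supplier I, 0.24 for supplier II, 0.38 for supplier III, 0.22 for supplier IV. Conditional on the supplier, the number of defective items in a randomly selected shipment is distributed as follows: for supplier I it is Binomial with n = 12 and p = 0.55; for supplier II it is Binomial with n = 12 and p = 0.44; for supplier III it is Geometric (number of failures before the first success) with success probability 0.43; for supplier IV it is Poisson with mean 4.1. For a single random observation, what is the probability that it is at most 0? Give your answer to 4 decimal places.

Conditional on each supplier, P(X ≤ 0): I: 6.89525e-05; II: 0.000951166; III: 0.43; IV: 0.0165727.
By total probability, P(X ≤ 0) = 0.16·6.89525e-05 + 0.24·0.000951166 + 0.38·0.43 + 0.22·0.0165727 = 0.167285.

0.1673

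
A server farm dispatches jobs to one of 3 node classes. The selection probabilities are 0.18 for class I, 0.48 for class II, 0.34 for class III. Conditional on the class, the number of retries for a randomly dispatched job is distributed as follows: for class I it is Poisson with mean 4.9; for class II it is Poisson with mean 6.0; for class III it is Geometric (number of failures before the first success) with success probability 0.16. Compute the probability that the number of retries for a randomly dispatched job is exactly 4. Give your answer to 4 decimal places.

Conditional on each class, P(X = 4): I: 0.178867; II: 0.133853; III: 0.0796594.
By total probability, P(X = 4) = 0.18·0.178867 + 0.48·0.133853 + 0.34·0.0796594 = 0.12353.

0.1235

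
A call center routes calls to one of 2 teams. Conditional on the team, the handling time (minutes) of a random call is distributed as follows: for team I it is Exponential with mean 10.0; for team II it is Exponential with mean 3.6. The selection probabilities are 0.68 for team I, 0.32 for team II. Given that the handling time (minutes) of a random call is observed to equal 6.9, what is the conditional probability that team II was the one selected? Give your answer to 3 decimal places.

Likelihoods f(6.9 | ·): I: 0.0501576; II: 0.0408601.
Posterior ∝ prior × likelihood. Numerator for II: 0.32·0.0408601 = 0.0130752.
Normalizing constant: 0.68·0.0501576 + 0.32·0.0408601 = 0.0471824.
P(II | observation) = 0.0130752 / 0.0471824 = 0.277121.

0.277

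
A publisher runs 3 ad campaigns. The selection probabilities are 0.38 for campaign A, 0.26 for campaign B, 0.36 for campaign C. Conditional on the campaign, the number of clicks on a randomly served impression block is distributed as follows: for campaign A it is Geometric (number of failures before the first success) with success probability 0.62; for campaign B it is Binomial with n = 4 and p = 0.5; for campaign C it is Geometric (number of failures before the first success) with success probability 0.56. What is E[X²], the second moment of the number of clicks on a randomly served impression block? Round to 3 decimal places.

2.546

For each component E[X²] = Var + (mean)², giving A: 1.3642; B: 5; C: 2.02041.
Overall E[X²] = 0.38·1.3642 + 0.26·5 + 0.36·2.02041 = 2.54574.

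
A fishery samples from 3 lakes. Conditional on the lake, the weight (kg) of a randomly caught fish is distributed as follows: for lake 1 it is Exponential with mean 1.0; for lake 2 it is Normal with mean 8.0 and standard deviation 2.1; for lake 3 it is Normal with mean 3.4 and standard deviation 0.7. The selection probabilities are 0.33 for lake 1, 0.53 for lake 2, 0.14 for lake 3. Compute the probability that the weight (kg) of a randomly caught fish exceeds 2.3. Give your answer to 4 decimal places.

0.6932

Conditional on each lake, P(X > 2.3): 1: 0.100259; 2: 0.996679; 3: 0.941958.
By total probability, P(X > 2.3) = 0.33·0.100259 + 0.53·0.996679 + 0.14·0.941958 = 0.693199.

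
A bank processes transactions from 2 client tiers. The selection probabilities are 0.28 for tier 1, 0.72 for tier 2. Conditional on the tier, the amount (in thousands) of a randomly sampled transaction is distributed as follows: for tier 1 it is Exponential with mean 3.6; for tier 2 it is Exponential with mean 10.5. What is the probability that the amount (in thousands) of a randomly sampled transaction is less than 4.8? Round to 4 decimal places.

0.4704

Conditional on each tier, P(X < 4.8): 1: 0.736403; 2: 0.36691.
By total probability, P(X < 4.8) = 0.28·0.736403 + 0.72·0.36691 = 0.470368.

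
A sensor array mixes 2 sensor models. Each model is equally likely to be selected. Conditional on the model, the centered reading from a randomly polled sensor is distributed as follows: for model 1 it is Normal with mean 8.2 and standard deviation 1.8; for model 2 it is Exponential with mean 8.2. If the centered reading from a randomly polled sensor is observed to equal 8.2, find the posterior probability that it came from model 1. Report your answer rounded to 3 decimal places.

0.832

Likelihoods f(8.2 | ·): 1: 0.221635; 2: 0.0448633.
Posterior ∝ prior × likelihood. Numerator for 1: 0.5·0.221635 = 0.110817.
Normalizing constant: 0.5·0.221635 + 0.5·0.0448633 = 0.133249.
P(1 | observation) = 0.110817 / 0.133249 = 0.831656.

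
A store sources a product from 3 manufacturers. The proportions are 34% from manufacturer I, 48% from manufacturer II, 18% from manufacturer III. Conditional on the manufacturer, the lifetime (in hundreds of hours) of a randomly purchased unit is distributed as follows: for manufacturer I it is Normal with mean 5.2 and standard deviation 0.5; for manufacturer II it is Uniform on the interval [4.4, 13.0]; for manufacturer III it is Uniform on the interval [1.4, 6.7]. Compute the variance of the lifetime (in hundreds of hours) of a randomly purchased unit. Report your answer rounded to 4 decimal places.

7.4131

Per component, I: μ=5.2, E[X²]=27.29; II: μ=8.7, E[X²]=81.8533; III: μ=4.05, E[X²]=18.7433.
E[X] = 0.34·5.2 + 0.48·8.7 + 0.18·4.05 = 6.673.
E[X²] = 0.34·27.29 + 0.48·81.8533 + 0.18·18.7433 = 51.942.
Var(X) = E[X²] − (E[X])² = 51.942 − 44.5289 = 7.41307.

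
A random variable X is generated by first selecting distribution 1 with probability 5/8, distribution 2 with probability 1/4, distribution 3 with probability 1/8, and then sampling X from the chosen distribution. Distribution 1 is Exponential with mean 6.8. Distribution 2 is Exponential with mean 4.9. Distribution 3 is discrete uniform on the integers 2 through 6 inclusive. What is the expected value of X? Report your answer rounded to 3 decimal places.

Component means — 1: 6.8; 2: 4.9; 3: 4.
E[X] = 0.625·6.8 + 0.25·4.9 + 0.125·4 = 5.975.

5.975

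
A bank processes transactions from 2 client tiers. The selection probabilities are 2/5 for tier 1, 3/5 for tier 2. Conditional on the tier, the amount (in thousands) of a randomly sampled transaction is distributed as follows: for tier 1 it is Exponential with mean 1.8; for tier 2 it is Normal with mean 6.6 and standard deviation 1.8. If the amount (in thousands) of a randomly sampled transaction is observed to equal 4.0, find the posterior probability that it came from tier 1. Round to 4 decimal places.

Likelihoods f(4.0 | ·): 1: 0.0602045; 2: 0.0780867.
Posterior ∝ prior × likelihood. Numerator for 1: 0.4·0.0602045 = 0.0240818.
Normalizing constant: 0.4·0.0602045 + 0.6·0.0780867 = 0.0709338.
P(1 | observation) = 0.0240818 / 0.0709338 = 0.339496.

0.3395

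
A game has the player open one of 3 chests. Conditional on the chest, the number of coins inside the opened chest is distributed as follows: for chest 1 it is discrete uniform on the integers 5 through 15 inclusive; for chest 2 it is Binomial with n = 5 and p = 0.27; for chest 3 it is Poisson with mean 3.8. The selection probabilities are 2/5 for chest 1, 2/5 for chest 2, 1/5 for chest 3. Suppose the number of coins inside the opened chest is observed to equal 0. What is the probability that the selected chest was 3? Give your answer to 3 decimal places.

Likelihoods P(X=0 | ·): 1: 0; 2: 0.207307; 3: 0.0223708.
Posterior ∝ prior × likelihood. Numerator for 3: 0.2·0.0223708 = 0.00447415.
Normalizing constant: 0.4·0 + 0.4·0.207307 + 0.2·0.0223708 = 0.087397.
P(3 | observation) = 0.00447415 / 0.087397 = 0.0511934.

0.051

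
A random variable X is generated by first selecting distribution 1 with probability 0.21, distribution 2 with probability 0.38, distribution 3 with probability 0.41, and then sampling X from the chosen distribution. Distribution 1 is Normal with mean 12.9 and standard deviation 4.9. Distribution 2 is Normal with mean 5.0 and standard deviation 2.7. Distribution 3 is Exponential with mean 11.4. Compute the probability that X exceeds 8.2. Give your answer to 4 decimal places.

0.4191

Conditional on each component, P(X > 8.2): 1: 0.831267; 2: 0.117972; 3: 0.487094.
By total probability, P(X > 8.2) = 0.21·0.831267 + 0.38·0.117972 + 0.41·0.487094 = 0.419104.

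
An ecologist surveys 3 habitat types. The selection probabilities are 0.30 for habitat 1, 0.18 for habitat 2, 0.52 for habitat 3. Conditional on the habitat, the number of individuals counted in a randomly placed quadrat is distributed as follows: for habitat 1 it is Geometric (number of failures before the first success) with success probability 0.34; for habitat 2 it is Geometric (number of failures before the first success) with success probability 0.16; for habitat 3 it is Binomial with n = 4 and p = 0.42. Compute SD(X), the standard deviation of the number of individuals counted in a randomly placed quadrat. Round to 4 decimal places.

Per component, 1: μ=1.94118, E[X²]=9.47751; 2: μ=5.25, E[X²]=60.375; 3: μ=1.68, E[X²]=3.7968.
E[X] = 0.3·1.94118 + 0.18·5.25 + 0.52·1.68 = 2.40095.
E[X²] = 0.3·9.47751 + 0.18·60.375 + 0.52·3.7968 = 15.6851.
Var(X) = E[X²] − (E[X])² = 15.6851 − 5.76458 = 9.92051.
SD(X) = √9.92051 = 3.14968.

3.1497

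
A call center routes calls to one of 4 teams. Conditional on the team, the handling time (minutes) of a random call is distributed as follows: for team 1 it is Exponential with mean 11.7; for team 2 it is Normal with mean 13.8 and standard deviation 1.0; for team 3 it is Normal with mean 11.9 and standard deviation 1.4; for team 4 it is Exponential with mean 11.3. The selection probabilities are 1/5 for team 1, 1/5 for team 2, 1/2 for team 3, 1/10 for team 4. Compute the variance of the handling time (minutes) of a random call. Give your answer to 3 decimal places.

42.015

Per component, 1: μ=11.7, E[X²]=273.78; 2: μ=13.8, E[X²]=191.44; 3: μ=11.9, E[X²]=143.57; 4: μ=11.3, E[X²]=255.38.
E[X] = 0.2·11.7 + 0.2·13.8 + 0.5·11.9 + 0.1·11.3 = 12.18.
E[X²] = 0.2·273.78 + 0.2·191.44 + 0.5·143.57 + 0.1·255.38 = 190.367.
Var(X) = E[X²] − (E[X])² = 190.367 − 148.352 = 42.0146.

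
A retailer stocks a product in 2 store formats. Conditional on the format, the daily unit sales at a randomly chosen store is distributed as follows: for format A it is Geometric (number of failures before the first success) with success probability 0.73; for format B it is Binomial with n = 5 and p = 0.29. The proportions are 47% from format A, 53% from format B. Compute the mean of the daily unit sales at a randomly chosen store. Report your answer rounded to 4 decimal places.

0.9423

Component means — A: 0.369863; B: 1.45.
E[X] = 0.47·0.369863 + 0.53·1.45 = 0.942336.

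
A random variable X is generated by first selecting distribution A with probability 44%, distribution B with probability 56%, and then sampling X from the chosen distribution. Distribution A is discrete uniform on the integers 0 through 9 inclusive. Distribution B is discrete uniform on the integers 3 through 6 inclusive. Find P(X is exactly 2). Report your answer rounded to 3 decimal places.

0.044

Conditional on each component, P(X = 2): A: 0.1; B: 0.
By total probability, P(X = 2) = 0.44·0.1 + 0.56·0 = 0.044.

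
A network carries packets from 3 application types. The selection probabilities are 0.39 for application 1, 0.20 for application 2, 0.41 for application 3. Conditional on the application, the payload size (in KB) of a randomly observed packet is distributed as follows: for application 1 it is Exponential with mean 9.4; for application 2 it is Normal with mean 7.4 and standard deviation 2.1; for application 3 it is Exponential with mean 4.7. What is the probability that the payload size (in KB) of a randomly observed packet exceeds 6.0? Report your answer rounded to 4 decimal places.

Conditional on each application, P(X > 6.0): 1: 0.528191; 2: 0.747507; 3: 0.278985.
By total probability, P(X > 6.0) = 0.39·0.528191 + 0.2·0.747507 + 0.41·0.278985 = 0.46988.

0.4699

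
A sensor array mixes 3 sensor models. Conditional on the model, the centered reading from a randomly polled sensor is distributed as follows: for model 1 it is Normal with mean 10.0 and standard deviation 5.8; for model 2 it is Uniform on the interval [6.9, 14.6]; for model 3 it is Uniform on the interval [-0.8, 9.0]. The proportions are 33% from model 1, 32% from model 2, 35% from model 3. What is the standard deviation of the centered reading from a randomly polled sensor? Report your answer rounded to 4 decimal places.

Per component, 1: μ=10, E[X²]=133.64; 2: μ=10.75, E[X²]=120.503; 3: μ=4.1, E[X²]=24.8133.
E[X] = 0.33·10 + 0.32·10.75 + 0.35·4.1 = 8.175.
E[X²] = 0.33·133.64 + 0.32·120.503 + 0.35·24.8133 = 91.3469.
Var(X) = E[X²] − (E[X])² = 91.3469 − 66.8306 = 24.5163.
SD(X) = √24.5163 = 4.95139.

4.9514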